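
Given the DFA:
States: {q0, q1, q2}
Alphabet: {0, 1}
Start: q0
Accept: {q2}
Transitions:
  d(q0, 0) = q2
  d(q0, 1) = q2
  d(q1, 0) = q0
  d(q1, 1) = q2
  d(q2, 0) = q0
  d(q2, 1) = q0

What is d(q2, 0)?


Looking up transition d(q2, 0)

q0


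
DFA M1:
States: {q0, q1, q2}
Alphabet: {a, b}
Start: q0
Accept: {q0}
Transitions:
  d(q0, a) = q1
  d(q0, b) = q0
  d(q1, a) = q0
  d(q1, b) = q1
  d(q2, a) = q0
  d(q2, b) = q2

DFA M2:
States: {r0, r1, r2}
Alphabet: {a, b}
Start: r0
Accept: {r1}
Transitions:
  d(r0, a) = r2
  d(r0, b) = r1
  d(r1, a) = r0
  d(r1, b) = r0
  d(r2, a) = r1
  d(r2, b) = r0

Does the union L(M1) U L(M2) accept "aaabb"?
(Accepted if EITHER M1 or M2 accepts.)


M1: final=q1 accepted=False
M2: final=r0 accepted=False

No, union rejects (neither accepts)


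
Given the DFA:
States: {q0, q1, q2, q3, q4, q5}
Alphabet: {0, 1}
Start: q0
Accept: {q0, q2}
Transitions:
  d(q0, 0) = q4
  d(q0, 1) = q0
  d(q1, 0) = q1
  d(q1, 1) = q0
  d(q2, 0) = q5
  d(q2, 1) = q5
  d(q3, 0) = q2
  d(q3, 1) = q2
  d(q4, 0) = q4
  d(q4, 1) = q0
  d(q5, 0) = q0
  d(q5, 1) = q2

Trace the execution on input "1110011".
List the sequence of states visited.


Input: 1110011
d(q0, 1) = q0
d(q0, 1) = q0
d(q0, 1) = q0
d(q0, 0) = q4
d(q4, 0) = q4
d(q4, 1) = q0
d(q0, 1) = q0


q0 -> q0 -> q0 -> q0 -> q4 -> q4 -> q0 -> q0


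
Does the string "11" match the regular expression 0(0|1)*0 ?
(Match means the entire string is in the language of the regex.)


|string| = 2; first = '1'; last = '1'

No, "11" does not match 0(0|1)*0


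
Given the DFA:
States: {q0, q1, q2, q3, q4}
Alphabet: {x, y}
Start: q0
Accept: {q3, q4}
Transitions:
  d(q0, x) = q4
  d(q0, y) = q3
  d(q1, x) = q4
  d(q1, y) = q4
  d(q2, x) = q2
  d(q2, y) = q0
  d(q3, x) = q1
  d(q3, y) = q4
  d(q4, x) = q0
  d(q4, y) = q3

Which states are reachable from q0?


BFS from q0:
  layer 0: {q0}
  layer 1: {q3, q4}
  layer 2: {q1}

{q0, q1, q3, q4}


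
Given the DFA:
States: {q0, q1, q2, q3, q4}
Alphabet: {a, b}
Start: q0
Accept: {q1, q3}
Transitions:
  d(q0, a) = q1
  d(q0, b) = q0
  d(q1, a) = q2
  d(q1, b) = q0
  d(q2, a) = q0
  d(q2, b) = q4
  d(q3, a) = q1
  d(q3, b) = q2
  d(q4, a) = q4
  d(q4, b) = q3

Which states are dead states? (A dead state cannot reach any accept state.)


Forward reachability from each state:
  q0 -> reaches accept state q1 (live)
  q1 -> reaches accept state q1 (live)
  q2 -> reaches accept state q1 (live)
  q3 -> reaches accept state q1 (live)
  q4 -> reaches accept state q1 (live)

None (all states can reach an accept state)


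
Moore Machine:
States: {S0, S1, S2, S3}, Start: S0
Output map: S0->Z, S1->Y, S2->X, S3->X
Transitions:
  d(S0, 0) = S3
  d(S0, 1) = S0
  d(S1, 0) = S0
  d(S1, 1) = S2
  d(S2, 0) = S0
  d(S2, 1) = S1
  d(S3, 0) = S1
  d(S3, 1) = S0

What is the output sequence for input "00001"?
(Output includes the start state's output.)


Start: S0 (output Z)
  --0--> S3 (output X)
  --0--> S1 (output Y)
  --0--> S0 (output Z)
  --0--> S3 (output X)
  --1--> S0 (output Z)

"ZXYZXZ"


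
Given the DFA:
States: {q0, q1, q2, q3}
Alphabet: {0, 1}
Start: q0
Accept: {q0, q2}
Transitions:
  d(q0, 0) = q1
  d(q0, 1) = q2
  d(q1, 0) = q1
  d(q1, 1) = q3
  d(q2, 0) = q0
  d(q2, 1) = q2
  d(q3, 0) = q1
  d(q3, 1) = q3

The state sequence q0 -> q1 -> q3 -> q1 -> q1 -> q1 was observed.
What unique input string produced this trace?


Trace back each transition to find the symbol:
  q0 --[0]--> q1
  q1 --[1]--> q3
  q3 --[0]--> q1
  q1 --[0]--> q1
  q1 --[0]--> q1

"01000"


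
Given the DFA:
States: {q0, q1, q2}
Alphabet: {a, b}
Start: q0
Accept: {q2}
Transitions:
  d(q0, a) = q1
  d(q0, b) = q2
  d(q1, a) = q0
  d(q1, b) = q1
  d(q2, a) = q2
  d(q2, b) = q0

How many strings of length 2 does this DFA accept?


Enumerating all length-2 strings:
  "aa" -> q0 [reject]
  "ab" -> q1 [reject]
  "ba" -> q2 [accept]
  "bb" -> q0 [reject]

1 out of 4


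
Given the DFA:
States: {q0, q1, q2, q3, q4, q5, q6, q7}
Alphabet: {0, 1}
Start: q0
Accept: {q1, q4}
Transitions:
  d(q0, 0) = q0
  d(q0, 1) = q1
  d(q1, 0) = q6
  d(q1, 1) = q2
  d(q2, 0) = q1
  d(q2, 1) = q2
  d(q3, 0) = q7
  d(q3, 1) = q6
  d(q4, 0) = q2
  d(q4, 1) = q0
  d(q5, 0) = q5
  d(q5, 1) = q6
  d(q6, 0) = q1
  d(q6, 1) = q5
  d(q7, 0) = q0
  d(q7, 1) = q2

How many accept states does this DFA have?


Accept states listed: {q1, q4}
Counting: q1(1) q4(2)

2


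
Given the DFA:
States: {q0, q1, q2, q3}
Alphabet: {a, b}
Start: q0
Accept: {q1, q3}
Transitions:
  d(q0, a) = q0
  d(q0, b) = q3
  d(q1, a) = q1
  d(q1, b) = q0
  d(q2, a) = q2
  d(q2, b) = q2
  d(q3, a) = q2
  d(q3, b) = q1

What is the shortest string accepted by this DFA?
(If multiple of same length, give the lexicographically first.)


BFS by string length (lex-first path to each state shown):
  len 0: q0<-""
  len 1: q0<-"a", q3<-"b"
Found accept state at length 1.

"b"


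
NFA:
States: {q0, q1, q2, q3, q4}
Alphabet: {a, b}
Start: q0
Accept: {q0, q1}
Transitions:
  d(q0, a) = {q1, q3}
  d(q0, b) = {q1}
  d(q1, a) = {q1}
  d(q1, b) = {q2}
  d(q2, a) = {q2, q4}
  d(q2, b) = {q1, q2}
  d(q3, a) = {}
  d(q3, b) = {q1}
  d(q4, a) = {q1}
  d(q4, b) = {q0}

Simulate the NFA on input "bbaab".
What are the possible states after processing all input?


Start: {q0}
  --b--> {q1}
  --b--> {q2}
  --a--> {q2, q4}
  --a--> {q1, q2, q4}
  --b--> {q0, q1, q2}

{q0, q1, q2}


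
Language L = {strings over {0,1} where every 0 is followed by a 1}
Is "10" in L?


'00' present: False; ends with '0': True

No, "10" is not in L


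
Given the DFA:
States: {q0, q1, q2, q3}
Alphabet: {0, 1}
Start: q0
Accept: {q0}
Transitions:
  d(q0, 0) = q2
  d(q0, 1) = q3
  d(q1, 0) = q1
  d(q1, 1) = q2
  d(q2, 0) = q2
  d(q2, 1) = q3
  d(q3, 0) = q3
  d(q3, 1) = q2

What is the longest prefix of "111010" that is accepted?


Run the DFA, marking each prefix where the state is accepting:
  "" -> q0 [accept]
  "1" -> q3 [reject]
  "11" -> q2 [reject]
  "111" -> q3 [reject]
  "1110" -> q3 [reject]
  "11101" -> q2 [reject]
  "111010" -> q2 [reject]

""


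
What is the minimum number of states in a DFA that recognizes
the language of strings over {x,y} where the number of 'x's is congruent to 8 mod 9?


States track (count of 'x') mod 9.
Need 9 states: one per remainder 0..8; accept = remainder 8.

9


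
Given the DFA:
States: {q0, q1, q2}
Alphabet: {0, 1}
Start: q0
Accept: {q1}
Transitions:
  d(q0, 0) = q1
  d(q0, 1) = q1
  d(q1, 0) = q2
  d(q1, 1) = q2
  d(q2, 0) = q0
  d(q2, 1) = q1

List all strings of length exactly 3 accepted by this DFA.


All strings of length 3: 8 total
Accepted: 4

"001", "011", "101", "111"


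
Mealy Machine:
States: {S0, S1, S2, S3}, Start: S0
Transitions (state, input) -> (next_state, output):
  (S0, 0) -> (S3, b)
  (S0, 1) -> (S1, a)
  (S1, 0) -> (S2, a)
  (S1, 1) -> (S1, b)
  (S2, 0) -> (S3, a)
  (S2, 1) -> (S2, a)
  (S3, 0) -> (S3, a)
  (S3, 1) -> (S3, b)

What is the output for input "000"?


Step-by-step:
  (S0, 0) -> (S3, b)
  (S3, 0) -> (S3, a)
  (S3, 0) -> (S3, a)

"baa"


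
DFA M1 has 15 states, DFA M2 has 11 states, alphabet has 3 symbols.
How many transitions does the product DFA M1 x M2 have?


Product DFA has 15 * 11 = 165 states.
Each has 3 transitions: 165 * 3 = 495

495


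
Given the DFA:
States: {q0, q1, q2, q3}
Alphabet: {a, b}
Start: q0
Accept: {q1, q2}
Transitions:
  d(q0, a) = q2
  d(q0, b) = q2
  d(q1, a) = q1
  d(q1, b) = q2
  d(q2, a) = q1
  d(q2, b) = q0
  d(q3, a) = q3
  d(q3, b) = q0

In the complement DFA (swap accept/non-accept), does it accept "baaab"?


Trace: q0 -> q2 -> q1 -> q1 -> q1 -> q2
Final: q2
Original accept: {q1, q2}
Complement: q2 is in original accept

No, complement rejects (original accepts)


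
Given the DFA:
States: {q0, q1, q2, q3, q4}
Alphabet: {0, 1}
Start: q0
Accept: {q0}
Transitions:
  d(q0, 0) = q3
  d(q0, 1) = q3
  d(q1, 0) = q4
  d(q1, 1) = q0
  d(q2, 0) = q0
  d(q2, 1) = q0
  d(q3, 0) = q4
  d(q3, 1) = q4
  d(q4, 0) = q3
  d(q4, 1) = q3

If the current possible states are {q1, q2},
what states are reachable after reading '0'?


Apply transition on '0' from each current state:
  d(q1, 0) = q4
  d(q2, 0) = q0

{q0, q4}


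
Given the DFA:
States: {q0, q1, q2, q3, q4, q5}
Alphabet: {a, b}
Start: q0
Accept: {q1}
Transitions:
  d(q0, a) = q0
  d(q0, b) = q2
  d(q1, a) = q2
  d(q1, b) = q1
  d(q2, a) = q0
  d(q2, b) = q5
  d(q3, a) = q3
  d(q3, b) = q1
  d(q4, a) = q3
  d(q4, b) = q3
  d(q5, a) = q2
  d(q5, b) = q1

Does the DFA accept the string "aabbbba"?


Trace: q0 -> q0 -> q0 -> q2 -> q5 -> q1 -> q1 -> q2
Final state: q2
Accept states: {q1}

No, rejected (final state q2 is not an accept state)


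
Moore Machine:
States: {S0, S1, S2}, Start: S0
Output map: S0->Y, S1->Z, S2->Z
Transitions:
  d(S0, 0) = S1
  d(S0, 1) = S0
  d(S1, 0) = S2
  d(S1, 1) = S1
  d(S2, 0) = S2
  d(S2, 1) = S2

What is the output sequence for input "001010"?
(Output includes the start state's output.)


Start: S0 (output Y)
  --0--> S1 (output Z)
  --0--> S2 (output Z)
  --1--> S2 (output Z)
  --0--> S2 (output Z)
  --1--> S2 (output Z)
  --0--> S2 (output Z)

"YZZZZZZ"


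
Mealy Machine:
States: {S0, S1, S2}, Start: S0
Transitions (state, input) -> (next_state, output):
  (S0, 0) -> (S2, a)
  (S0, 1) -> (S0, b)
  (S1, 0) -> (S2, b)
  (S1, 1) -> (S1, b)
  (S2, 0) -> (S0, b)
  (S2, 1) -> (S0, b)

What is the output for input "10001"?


Step-by-step:
  (S0, 1) -> (S0, b)
  (S0, 0) -> (S2, a)
  (S2, 0) -> (S0, b)
  (S0, 0) -> (S2, a)
  (S2, 1) -> (S0, b)

"babab"


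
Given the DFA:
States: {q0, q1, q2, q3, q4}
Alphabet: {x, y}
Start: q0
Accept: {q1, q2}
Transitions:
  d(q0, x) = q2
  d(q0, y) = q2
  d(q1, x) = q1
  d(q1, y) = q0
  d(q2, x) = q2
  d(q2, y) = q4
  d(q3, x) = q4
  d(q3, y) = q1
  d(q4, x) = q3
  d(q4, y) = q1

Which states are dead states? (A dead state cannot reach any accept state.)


Forward reachability from each state:
  q0 -> reaches accept state q1 (live)
  q1 -> reaches accept state q1 (live)
  q2 -> reaches accept state q1 (live)
  q3 -> reaches accept state q1 (live)
  q4 -> reaches accept state q1 (live)

None (all states can reach an accept state)


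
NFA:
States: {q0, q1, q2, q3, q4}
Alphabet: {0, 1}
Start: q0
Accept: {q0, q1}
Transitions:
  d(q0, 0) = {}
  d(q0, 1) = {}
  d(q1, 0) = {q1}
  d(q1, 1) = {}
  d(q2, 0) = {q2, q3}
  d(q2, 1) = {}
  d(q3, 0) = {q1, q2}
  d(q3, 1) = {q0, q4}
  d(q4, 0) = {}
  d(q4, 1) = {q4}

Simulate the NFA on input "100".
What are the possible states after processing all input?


Start: {q0}
  --1--> {}
  --0--> {}
  --0--> {}

{} (empty set, no valid transitions)


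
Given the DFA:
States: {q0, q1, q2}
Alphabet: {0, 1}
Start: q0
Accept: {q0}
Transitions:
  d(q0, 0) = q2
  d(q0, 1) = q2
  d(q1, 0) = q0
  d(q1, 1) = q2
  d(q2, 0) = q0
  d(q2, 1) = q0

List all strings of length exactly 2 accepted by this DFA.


All strings of length 2: 4 total
Accepted: 4

"00", "01", "10", "11"


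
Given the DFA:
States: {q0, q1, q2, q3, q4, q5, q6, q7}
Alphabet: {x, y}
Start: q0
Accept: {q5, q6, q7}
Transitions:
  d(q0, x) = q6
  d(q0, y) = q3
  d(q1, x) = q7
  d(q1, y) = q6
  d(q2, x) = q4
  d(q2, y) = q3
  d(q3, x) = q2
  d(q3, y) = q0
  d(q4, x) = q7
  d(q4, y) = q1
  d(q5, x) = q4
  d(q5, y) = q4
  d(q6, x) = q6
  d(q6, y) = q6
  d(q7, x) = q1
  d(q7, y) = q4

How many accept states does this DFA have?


Accept states listed: {q5, q6, q7}
Counting: q5(1) q6(2) q7(3)

3


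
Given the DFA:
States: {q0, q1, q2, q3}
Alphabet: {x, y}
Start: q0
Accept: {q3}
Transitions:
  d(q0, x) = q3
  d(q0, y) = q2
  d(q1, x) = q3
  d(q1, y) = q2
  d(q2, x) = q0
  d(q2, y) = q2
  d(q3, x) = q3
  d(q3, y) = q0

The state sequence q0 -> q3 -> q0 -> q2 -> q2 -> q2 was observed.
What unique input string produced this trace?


Trace back each transition to find the symbol:
  q0 --[x]--> q3
  q3 --[y]--> q0
  q0 --[y]--> q2
  q2 --[y]--> q2
  q2 --[y]--> q2

"xyyyy"


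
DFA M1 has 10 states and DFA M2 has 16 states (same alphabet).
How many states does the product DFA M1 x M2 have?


Product construction pairs every M1 state with every M2 state.
10 * 16 = 160

160


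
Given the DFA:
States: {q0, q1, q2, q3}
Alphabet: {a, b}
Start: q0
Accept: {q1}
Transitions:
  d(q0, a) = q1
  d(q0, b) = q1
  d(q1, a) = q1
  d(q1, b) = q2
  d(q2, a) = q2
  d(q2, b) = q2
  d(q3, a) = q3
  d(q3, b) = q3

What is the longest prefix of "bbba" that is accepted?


Run the DFA, marking each prefix where the state is accepting:
  "" -> q0 [reject]
  "b" -> q1 [accept]
  "bb" -> q2 [reject]
  "bbb" -> q2 [reject]
  "bbba" -> q2 [reject]

"b"


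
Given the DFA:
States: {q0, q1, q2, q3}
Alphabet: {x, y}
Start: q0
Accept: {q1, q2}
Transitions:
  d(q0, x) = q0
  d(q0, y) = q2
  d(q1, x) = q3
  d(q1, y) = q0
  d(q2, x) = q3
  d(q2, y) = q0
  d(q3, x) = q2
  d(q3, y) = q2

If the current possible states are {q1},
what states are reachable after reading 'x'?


Apply transition on 'x' from each current state:
  d(q1, x) = q3

{q3}


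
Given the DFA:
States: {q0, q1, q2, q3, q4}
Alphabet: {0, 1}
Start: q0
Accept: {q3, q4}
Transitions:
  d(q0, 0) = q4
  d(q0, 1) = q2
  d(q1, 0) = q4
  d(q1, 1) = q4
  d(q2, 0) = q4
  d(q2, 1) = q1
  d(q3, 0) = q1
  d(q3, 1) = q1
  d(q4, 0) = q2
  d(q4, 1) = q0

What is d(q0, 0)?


Looking up transition d(q0, 0)

q4


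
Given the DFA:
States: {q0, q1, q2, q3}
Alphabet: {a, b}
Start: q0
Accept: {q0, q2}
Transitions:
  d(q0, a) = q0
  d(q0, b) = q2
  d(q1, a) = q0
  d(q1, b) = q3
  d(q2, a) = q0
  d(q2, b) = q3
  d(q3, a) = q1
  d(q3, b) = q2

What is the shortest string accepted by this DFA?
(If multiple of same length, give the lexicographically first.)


BFS by string length (lex-first path to each state shown):
  len 0: q0<-""
Found accept state at length 0.

"" (empty string)


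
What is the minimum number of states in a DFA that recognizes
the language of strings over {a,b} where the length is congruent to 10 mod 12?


States track (length) mod 12.
Need 12 states: one per remainder 0..11; accept = remainder 10.

12


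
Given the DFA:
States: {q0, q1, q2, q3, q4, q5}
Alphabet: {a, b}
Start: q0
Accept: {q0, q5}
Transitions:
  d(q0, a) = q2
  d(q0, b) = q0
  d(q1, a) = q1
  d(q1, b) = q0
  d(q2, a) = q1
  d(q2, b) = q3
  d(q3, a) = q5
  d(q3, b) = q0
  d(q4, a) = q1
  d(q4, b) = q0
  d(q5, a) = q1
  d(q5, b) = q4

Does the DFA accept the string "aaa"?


Trace: q0 -> q2 -> q1 -> q1
Final state: q1
Accept states: {q0, q5}

No, rejected (final state q1 is not an accept state)


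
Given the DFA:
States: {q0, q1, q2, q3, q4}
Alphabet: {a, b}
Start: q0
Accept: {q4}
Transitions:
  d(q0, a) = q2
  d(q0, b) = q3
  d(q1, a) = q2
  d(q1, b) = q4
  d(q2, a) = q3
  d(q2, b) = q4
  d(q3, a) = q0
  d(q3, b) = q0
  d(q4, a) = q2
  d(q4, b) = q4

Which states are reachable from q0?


BFS from q0:
  layer 0: {q0}
  layer 1: {q2, q3}
  layer 2: {q4}

{q0, q2, q3, q4}


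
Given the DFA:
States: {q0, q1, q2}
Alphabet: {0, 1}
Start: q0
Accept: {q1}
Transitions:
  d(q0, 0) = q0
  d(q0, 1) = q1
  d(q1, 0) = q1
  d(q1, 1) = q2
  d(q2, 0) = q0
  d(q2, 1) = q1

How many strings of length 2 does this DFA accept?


Enumerating all length-2 strings:
  "00" -> q0 [reject]
  "01" -> q1 [accept]
  "10" -> q1 [accept]
  "11" -> q2 [reject]

2 out of 4


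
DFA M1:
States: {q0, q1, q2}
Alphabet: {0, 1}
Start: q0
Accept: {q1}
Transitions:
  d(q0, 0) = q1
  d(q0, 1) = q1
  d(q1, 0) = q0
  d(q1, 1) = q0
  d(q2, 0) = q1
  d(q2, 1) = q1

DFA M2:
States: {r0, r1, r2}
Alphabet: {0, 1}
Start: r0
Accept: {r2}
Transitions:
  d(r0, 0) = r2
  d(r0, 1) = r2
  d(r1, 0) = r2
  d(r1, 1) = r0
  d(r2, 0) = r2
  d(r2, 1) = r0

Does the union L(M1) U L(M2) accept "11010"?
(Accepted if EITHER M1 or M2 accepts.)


M1: final=q1 accepted=True
M2: final=r2 accepted=True

Yes, union accepts


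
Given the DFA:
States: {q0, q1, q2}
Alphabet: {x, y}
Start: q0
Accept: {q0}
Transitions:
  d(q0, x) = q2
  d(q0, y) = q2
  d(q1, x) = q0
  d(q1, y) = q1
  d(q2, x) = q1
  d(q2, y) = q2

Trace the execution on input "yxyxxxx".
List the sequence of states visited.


Input: yxyxxxx
d(q0, y) = q2
d(q2, x) = q1
d(q1, y) = q1
d(q1, x) = q0
d(q0, x) = q2
d(q2, x) = q1
d(q1, x) = q0


q0 -> q2 -> q1 -> q1 -> q0 -> q2 -> q1 -> q0


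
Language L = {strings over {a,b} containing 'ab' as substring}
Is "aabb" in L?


'ab' occurs at index 1

Yes, "aabb" is in L


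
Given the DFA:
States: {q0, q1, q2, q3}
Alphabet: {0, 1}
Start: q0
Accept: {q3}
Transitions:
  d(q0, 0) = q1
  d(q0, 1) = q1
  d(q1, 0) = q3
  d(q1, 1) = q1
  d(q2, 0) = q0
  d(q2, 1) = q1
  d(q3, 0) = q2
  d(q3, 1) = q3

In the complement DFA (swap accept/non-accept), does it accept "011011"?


Trace: q0 -> q1 -> q1 -> q1 -> q3 -> q3 -> q3
Final: q3
Original accept: {q3}
Complement: q3 is in original accept

No, complement rejects (original accepts)


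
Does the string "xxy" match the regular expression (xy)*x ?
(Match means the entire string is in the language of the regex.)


|string| = 3; first = 'x'; last = 'y'

No, "xxy" does not match (xy)*x


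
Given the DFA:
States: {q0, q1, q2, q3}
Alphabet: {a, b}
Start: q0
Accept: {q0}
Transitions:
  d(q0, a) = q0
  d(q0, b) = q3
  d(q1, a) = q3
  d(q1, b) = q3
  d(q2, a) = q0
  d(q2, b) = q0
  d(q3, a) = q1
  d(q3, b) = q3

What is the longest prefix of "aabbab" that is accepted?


Run the DFA, marking each prefix where the state is accepting:
  "" -> q0 [accept]
  "a" -> q0 [accept]
  "aa" -> q0 [accept]
  "aab" -> q3 [reject]
  "aabb" -> q3 [reject]
  "aabba" -> q1 [reject]
  "aabbab" -> q3 [reject]

"aa"


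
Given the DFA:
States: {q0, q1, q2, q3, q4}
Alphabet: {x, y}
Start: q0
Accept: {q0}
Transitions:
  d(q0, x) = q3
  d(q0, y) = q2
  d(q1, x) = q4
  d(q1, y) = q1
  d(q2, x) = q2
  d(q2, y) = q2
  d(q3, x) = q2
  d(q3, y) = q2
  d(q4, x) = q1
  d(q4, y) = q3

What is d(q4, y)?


Looking up transition d(q4, y)

q3


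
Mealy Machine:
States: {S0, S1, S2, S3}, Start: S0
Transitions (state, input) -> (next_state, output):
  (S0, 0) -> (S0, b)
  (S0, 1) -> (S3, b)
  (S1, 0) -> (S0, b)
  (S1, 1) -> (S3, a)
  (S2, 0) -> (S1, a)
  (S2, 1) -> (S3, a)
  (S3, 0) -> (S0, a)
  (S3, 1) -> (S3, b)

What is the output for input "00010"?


Step-by-step:
  (S0, 0) -> (S0, b)
  (S0, 0) -> (S0, b)
  (S0, 0) -> (S0, b)
  (S0, 1) -> (S3, b)
  (S3, 0) -> (S0, a)

"bbbba"


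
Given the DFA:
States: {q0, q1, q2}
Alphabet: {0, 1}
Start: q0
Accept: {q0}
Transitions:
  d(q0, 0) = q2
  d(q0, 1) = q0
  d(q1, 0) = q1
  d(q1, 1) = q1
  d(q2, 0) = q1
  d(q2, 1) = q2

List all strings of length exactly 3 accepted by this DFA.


All strings of length 3: 8 total
Accepted: 1

"111"


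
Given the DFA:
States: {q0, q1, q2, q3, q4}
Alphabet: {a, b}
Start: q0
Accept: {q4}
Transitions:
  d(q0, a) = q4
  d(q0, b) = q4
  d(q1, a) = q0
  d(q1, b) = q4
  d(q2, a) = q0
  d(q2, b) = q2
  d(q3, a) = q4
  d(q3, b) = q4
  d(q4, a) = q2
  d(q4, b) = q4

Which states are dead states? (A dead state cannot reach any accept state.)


Forward reachability from each state:
  q0 -> reaches accept state q4 (live)
  q1 -> reaches accept state q4 (live)
  q2 -> reaches accept state q4 (live)
  q3 -> reaches accept state q4 (live)
  q4 -> reaches accept state q4 (live)

None (all states can reach an accept state)


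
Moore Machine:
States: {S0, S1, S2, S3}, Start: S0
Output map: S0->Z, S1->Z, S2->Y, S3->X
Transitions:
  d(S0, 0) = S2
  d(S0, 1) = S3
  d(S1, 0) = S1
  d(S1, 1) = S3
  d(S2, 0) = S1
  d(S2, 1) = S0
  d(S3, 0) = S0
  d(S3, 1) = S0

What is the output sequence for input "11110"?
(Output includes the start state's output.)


Start: S0 (output Z)
  --1--> S3 (output X)
  --1--> S0 (output Z)
  --1--> S3 (output X)
  --1--> S0 (output Z)
  --0--> S2 (output Y)

"ZXZXZY"


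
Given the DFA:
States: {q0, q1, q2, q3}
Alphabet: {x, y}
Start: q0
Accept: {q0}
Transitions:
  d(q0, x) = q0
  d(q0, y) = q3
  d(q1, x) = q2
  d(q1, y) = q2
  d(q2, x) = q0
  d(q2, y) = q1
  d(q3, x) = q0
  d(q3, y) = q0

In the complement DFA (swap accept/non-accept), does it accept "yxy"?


Trace: q0 -> q3 -> q0 -> q3
Final: q3
Original accept: {q0}
Complement: q3 is not in original accept

Yes, complement accepts (original rejects)


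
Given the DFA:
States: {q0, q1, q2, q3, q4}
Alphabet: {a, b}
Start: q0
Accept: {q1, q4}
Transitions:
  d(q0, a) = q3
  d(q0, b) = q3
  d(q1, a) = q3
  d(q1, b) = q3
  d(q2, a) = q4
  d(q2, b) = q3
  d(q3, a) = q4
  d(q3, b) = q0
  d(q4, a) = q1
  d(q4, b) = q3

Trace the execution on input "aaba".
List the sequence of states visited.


Input: aaba
d(q0, a) = q3
d(q3, a) = q4
d(q4, b) = q3
d(q3, a) = q4


q0 -> q3 -> q4 -> q3 -> q4


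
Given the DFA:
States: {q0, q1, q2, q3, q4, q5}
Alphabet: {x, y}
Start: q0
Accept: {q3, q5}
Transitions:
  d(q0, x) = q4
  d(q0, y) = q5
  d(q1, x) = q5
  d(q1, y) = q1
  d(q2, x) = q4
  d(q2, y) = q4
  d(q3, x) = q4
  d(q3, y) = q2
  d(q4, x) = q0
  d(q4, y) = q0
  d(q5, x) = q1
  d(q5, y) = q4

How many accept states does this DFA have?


Accept states listed: {q3, q5}
Counting: q3(1) q5(2)

2


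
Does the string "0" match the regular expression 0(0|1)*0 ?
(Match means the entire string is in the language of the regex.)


|string| = 1; first = '0'; last = '0'

No, "0" does not match 0(0|1)*0


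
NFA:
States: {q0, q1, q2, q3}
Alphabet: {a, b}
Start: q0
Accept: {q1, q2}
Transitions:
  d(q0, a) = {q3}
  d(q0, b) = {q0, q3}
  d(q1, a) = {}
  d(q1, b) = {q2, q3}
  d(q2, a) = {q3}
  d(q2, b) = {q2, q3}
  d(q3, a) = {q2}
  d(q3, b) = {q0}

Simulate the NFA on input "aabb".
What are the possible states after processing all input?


Start: {q0}
  --a--> {q3}
  --a--> {q2}
  --b--> {q2, q3}
  --b--> {q0, q2, q3}

{q0, q2, q3}


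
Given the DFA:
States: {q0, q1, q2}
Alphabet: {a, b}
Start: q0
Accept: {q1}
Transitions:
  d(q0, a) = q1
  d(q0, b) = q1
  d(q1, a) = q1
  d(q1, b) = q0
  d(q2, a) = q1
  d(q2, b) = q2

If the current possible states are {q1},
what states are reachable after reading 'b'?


Apply transition on 'b' from each current state:
  d(q1, b) = q0

{q0}


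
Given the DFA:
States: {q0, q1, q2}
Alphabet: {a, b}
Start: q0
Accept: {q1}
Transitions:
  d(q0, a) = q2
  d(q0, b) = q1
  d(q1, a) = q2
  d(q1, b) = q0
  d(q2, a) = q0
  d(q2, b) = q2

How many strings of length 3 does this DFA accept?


Enumerating all length-3 strings:
  "aaa" -> q2 [reject]
  "aab" -> q1 [accept]
  "aba" -> q0 [reject]
  "abb" -> q2 [reject]
  "baa" -> q0 [reject]
  "bab" -> q2 [reject]
  "bba" -> q2 [reject]
  "bbb" -> q1 [accept]

2 out of 8


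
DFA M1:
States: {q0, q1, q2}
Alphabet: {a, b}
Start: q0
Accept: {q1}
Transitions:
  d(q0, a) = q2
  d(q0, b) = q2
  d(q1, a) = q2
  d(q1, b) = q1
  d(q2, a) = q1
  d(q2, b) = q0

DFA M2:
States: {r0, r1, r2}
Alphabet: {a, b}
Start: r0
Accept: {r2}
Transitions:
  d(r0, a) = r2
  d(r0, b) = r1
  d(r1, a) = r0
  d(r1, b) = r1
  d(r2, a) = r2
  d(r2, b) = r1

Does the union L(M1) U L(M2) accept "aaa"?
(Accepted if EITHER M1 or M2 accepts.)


M1: final=q2 accepted=False
M2: final=r2 accepted=True

Yes, union accepts


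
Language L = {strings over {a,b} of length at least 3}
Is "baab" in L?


length = 4

Yes, "baab" is in L


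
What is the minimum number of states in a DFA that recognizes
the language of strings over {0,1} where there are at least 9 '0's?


States: count = 0, 1, ..., 8, and a final '>= 9' state.
Total: 9 + 1 = 10. Accept = '>= 9' state.

10


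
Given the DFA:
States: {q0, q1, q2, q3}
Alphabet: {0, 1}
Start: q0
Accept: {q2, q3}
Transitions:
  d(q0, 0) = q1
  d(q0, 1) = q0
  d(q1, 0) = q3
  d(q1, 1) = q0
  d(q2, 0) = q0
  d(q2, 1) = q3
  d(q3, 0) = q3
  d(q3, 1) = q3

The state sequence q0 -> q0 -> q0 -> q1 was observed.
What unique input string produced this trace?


Trace back each transition to find the symbol:
  q0 --[1]--> q0
  q0 --[1]--> q0
  q0 --[0]--> q1

"110"


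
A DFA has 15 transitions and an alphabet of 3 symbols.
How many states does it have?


Each state has exactly one transition per symbol.
states = transitions / |alphabet| = 15 / 3 = 5

5


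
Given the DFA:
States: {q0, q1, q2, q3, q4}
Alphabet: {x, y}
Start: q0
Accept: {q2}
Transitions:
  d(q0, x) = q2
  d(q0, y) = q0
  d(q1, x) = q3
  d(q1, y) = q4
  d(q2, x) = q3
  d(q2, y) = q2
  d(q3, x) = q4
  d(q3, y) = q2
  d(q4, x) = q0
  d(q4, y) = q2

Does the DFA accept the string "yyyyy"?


Trace: q0 -> q0 -> q0 -> q0 -> q0 -> q0
Final state: q0
Accept states: {q2}

No, rejected (final state q0 is not an accept state)


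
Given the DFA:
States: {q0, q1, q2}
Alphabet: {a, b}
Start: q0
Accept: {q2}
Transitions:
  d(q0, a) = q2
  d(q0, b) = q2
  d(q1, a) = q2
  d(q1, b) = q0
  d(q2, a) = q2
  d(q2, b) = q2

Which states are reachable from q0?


BFS from q0:
  layer 0: {q0}
  layer 1: {q2}

{q0, q2}


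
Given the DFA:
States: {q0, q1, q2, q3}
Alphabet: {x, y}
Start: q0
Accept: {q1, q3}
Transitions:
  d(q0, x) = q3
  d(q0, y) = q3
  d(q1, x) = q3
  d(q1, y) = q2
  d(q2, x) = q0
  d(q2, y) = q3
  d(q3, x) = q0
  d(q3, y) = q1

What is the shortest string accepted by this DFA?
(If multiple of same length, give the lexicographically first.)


BFS by string length (lex-first path to each state shown):
  len 0: q0<-""
  len 1: q3<-"x"
Found accept state at length 1.

"x"


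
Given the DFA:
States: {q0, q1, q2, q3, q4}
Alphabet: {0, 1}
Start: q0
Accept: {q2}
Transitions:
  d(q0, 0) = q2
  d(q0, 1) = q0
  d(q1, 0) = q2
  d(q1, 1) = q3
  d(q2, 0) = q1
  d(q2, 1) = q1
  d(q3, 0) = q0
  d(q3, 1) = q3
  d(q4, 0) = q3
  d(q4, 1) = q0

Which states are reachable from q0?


BFS from q0:
  layer 0: {q0}
  layer 1: {q2}
  layer 2: {q1}
  layer 3: {q3}

{q0, q1, q2, q3}


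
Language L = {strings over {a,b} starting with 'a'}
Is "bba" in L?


first symbol = 'b'

No, "bba" is not in L


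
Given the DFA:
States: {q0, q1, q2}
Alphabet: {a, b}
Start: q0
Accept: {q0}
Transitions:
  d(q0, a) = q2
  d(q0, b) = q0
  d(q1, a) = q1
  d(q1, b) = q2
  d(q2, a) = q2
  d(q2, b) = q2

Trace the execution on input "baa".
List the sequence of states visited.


Input: baa
d(q0, b) = q0
d(q0, a) = q2
d(q2, a) = q2


q0 -> q0 -> q2 -> q2


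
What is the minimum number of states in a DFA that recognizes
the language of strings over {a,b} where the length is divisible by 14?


States track (length) mod 14.
Need 14 states: one per remainder 0..13; accept = remainder 0.

14


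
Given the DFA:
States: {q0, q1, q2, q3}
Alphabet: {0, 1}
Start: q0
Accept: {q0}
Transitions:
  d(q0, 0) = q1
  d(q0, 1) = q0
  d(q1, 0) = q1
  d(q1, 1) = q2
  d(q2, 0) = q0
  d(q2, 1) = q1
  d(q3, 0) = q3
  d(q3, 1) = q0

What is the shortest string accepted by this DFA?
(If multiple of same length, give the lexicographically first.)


BFS by string length (lex-first path to each state shown):
  len 0: q0<-""
Found accept state at length 0.

"" (empty string)


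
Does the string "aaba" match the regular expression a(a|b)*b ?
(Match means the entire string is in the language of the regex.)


|string| = 4; first = 'a'; last = 'a'

No, "aaba" does not match a(a|b)*b


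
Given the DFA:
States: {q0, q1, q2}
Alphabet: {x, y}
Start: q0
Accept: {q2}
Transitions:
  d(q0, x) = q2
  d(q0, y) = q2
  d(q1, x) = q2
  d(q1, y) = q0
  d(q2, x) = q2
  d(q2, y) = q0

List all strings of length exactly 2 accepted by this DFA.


All strings of length 2: 4 total
Accepted: 2

"xx", "yx"


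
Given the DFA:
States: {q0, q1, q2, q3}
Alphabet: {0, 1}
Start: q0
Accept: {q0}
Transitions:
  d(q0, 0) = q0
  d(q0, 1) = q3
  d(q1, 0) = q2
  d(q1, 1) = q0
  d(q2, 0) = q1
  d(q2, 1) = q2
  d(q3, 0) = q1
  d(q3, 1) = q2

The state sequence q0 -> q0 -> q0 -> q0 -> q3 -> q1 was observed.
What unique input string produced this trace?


Trace back each transition to find the symbol:
  q0 --[0]--> q0
  q0 --[0]--> q0
  q0 --[0]--> q0
  q0 --[1]--> q3
  q3 --[0]--> q1

"00010"


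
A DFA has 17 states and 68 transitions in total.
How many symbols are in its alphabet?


Each state has exactly one transition per symbol.
|alphabet| = transitions / states = 68 / 17 = 4

4


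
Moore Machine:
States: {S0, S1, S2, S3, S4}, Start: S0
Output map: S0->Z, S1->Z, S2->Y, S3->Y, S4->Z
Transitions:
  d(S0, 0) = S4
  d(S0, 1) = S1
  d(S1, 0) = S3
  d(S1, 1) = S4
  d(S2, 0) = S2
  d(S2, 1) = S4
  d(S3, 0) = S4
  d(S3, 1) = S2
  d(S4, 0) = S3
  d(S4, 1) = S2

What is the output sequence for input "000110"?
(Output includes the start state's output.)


Start: S0 (output Z)
  --0--> S4 (output Z)
  --0--> S3 (output Y)
  --0--> S4 (output Z)
  --1--> S2 (output Y)
  --1--> S4 (output Z)
  --0--> S3 (output Y)

"ZZYZYZY"


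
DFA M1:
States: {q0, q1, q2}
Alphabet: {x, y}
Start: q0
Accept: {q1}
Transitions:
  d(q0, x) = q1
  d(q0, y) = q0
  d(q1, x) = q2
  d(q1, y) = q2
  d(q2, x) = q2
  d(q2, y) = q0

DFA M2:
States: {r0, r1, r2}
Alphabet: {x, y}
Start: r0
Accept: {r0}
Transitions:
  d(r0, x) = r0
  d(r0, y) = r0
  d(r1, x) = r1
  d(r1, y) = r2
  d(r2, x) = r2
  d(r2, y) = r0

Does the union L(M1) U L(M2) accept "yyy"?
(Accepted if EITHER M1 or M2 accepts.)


M1: final=q0 accepted=False
M2: final=r0 accepted=True

Yes, union accepts


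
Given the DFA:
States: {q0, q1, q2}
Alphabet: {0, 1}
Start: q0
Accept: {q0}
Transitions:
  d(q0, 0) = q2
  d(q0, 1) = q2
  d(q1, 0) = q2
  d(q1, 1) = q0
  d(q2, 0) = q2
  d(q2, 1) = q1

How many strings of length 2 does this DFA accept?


Enumerating all length-2 strings:
  "00" -> q2 [reject]
  "01" -> q1 [reject]
  "10" -> q2 [reject]
  "11" -> q1 [reject]

0 out of 4


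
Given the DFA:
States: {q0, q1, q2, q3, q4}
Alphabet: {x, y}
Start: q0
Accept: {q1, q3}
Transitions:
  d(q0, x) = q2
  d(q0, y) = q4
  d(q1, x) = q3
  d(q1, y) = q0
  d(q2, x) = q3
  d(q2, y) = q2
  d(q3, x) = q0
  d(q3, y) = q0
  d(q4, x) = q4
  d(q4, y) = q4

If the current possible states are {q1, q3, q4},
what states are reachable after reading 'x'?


Apply transition on 'x' from each current state:
  d(q1, x) = q3
  d(q3, x) = q0
  d(q4, x) = q4

{q0, q3, q4}


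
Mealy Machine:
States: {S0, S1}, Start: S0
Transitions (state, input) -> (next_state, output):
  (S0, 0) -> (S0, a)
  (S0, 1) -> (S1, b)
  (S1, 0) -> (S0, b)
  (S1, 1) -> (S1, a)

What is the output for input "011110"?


Step-by-step:
  (S0, 0) -> (S0, a)
  (S0, 1) -> (S1, b)
  (S1, 1) -> (S1, a)
  (S1, 1) -> (S1, a)
  (S1, 1) -> (S1, a)
  (S1, 0) -> (S0, b)

"abaaab"


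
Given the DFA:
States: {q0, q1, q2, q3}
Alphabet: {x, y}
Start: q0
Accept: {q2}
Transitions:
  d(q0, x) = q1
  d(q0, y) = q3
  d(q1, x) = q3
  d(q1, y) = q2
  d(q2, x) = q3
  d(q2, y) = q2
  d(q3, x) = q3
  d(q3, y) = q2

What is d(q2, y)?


Looking up transition d(q2, y)

q2


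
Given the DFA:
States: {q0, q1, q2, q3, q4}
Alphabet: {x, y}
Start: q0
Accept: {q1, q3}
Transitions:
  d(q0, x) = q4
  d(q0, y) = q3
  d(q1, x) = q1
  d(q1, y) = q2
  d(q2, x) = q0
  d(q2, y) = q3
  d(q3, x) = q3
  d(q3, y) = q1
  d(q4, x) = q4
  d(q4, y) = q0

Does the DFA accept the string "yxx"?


Trace: q0 -> q3 -> q3 -> q3
Final state: q3
Accept states: {q1, q3}

Yes, accepted (final state q3 is an accept state)


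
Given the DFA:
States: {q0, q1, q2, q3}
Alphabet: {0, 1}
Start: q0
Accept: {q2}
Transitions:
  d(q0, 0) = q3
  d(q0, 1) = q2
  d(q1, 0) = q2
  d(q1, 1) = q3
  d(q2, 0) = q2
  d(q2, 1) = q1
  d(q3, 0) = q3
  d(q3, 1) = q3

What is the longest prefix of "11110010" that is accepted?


Run the DFA, marking each prefix where the state is accepting:
  "" -> q0 [reject]
  "1" -> q2 [accept]
  "11" -> q1 [reject]
  "111" -> q3 [reject]
  "1111" -> q3 [reject]
  "11110" -> q3 [reject]
  "111100" -> q3 [reject]
  "1111001" -> q3 [reject]
  "11110010" -> q3 [reject]

"1"


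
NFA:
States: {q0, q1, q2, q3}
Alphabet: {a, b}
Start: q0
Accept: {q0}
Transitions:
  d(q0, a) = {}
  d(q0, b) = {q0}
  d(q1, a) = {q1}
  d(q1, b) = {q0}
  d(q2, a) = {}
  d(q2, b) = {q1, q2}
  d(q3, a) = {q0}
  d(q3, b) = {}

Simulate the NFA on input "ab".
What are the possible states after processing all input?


Start: {q0}
  --a--> {}
  --b--> {}

{} (empty set, no valid transitions)


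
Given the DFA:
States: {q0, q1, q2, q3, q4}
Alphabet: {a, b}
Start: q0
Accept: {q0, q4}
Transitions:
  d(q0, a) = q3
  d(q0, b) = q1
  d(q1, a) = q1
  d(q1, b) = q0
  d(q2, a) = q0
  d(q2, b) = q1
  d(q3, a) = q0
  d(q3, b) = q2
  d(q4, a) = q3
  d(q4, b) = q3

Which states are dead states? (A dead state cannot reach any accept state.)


Forward reachability from each state:
  q0 -> reaches accept state q0 (live)
  q1 -> reaches accept state q0 (live)
  q2 -> reaches accept state q0 (live)
  q3 -> reaches accept state q0 (live)
  q4 -> reaches accept state q0 (live)

None (all states can reach an accept state)


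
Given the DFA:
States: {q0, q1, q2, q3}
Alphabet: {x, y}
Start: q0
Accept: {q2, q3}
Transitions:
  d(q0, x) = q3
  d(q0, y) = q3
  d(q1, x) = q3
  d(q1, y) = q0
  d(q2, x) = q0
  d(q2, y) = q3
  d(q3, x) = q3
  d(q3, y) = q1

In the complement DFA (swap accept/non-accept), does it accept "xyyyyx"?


Trace: q0 -> q3 -> q1 -> q0 -> q3 -> q1 -> q3
Final: q3
Original accept: {q2, q3}
Complement: q3 is in original accept

No, complement rejects (original accepts)


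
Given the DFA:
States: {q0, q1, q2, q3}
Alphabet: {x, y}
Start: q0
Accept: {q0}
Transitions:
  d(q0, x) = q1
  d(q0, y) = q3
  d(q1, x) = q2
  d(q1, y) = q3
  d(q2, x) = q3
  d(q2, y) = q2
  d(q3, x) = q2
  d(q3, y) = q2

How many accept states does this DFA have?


Accept states listed: {q0}
Counting: q0(1)

1


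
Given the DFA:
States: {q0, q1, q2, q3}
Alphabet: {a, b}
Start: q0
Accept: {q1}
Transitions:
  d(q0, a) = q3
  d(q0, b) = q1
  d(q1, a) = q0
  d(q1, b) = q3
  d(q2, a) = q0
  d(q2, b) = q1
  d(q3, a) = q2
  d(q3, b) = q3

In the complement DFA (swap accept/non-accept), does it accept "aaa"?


Trace: q0 -> q3 -> q2 -> q0
Final: q0
Original accept: {q1}
Complement: q0 is not in original accept

Yes, complement accepts (original rejects)


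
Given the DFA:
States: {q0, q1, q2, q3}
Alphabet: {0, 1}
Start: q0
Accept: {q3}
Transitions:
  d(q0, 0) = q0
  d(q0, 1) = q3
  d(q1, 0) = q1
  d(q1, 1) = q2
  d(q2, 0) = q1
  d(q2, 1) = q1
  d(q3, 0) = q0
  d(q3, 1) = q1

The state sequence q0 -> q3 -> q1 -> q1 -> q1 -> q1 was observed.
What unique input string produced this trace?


Trace back each transition to find the symbol:
  q0 --[1]--> q3
  q3 --[1]--> q1
  q1 --[0]--> q1
  q1 --[0]--> q1
  q1 --[0]--> q1

"11000"


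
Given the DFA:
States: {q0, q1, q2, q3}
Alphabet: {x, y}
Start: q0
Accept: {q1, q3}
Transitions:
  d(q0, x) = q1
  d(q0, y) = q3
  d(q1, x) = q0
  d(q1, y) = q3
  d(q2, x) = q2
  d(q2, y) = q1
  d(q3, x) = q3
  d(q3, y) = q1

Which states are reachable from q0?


BFS from q0:
  layer 0: {q0}
  layer 1: {q1, q3}

{q0, q1, q3}


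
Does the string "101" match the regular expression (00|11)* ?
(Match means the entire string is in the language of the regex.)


|string| = 3; first = '1'; last = '1'

No, "101" does not match (00|11)*


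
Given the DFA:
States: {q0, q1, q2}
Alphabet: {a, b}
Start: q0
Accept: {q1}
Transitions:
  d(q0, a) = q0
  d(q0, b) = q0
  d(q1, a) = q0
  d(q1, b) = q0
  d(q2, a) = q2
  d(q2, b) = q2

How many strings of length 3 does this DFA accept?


Enumerating all length-3 strings:
  "aaa" -> q0 [reject]
  "aab" -> q0 [reject]
  "aba" -> q0 [reject]
  "abb" -> q0 [reject]
  "baa" -> q0 [reject]
  "bab" -> q0 [reject]
  "bba" -> q0 [reject]
  "bbb" -> q0 [reject]

0 out of 8


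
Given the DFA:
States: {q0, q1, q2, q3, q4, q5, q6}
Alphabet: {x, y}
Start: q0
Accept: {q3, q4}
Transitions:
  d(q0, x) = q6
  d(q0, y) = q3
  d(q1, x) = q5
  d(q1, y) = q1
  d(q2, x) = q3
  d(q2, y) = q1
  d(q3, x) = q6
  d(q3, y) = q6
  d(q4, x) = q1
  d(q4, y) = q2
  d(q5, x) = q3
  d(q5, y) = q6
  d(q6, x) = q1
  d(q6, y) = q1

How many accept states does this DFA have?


Accept states listed: {q3, q4}
Counting: q3(1) q4(2)

2


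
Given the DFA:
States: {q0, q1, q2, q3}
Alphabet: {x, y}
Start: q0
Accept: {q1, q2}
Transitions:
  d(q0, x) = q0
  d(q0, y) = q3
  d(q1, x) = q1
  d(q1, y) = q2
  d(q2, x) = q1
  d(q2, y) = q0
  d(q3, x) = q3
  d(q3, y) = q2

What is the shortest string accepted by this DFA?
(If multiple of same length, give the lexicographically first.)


BFS by string length (lex-first path to each state shown):
  len 0: q0<-""
  len 1: q0<-"x", q3<-"y"
  len 2: q0<-"xx", q2<-"yy", q3<-"xy"
Found accept state at length 2.

"yy"


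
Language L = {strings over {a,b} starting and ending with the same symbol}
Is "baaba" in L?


first = 'b', last = 'a'

No, "baaba" is not in L


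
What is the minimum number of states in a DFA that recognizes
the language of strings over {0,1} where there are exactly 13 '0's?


States: count = 0, 1, ..., 13 (that's 14 states), plus a dead state for count > 13.
Total: 14 + 1 = 15. Accept = count-13 state.

15


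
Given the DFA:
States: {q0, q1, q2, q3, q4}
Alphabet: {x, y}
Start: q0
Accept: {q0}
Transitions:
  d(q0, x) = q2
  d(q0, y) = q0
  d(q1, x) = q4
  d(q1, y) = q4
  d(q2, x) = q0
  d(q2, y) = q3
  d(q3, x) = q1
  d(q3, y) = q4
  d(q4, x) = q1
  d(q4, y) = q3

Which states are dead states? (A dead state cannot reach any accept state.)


Forward reachability from each state:
  q0 -> reaches accept state q0 (live)
  q1 -> reaches {q1, q3, q4}, no accept state (dead)
  q2 -> reaches accept state q0 (live)
  q3 -> reaches {q1, q3, q4}, no accept state (dead)
  q4 -> reaches {q1, q3, q4}, no accept state (dead)

{q1, q3, q4}


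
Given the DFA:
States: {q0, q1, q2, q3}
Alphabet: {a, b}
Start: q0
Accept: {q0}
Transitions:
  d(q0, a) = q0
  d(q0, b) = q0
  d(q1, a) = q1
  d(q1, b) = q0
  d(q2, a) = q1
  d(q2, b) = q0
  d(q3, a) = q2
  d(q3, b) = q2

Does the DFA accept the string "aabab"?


Trace: q0 -> q0 -> q0 -> q0 -> q0 -> q0
Final state: q0
Accept states: {q0}

Yes, accepted (final state q0 is an accept state)


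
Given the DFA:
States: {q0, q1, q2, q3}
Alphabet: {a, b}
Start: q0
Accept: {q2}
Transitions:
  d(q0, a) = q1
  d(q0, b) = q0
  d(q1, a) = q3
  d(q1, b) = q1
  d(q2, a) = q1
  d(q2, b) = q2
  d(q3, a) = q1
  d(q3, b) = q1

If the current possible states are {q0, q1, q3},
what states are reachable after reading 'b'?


Apply transition on 'b' from each current state:
  d(q0, b) = q0
  d(q1, b) = q1
  d(q3, b) = q1

{q0, q1}


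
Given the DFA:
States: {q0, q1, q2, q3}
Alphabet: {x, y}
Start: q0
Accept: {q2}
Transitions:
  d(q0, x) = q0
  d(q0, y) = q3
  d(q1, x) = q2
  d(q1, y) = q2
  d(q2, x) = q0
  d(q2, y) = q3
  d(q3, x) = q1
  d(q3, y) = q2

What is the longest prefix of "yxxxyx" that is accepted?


Run the DFA, marking each prefix where the state is accepting:
  "" -> q0 [reject]
  "y" -> q3 [reject]
  "yx" -> q1 [reject]
  "yxx" -> q2 [accept]
  "yxxx" -> q0 [reject]
  "yxxxy" -> q3 [reject]
  "yxxxyx" -> q1 [reject]

"yxx"


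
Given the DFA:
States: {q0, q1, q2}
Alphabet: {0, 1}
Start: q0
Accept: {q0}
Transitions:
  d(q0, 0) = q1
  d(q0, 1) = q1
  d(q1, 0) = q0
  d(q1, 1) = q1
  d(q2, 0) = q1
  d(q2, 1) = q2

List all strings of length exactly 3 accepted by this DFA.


All strings of length 3: 8 total
Accepted: 2

"010", "110"


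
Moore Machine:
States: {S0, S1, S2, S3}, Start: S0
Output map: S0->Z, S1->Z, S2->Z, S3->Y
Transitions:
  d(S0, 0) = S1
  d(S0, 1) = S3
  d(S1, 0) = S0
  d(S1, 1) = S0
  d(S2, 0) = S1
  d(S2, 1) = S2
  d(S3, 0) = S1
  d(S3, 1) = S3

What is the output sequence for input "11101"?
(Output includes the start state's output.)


Start: S0 (output Z)
  --1--> S3 (output Y)
  --1--> S3 (output Y)
  --1--> S3 (output Y)
  --0--> S1 (output Z)
  --1--> S0 (output Z)

"ZYYYZZ"


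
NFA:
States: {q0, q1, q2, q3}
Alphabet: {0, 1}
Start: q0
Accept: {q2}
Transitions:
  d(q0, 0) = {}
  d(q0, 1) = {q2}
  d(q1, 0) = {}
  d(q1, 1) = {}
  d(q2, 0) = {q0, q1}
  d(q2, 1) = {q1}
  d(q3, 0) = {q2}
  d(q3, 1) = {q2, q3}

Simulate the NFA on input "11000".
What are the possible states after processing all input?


Start: {q0}
  --1--> {q2}
  --1--> {q1}
  --0--> {}
  --0--> {}
  --0--> {}

{} (empty set, no valid transitions)
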